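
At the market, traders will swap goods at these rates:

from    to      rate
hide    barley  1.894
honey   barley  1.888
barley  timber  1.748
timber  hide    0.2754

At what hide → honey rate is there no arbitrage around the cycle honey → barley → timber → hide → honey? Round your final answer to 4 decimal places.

1.1003

Known legs of the cycle: 1.888 × 1.748 × 0.2754 = 0.9088816896
For no arbitrage the full-cycle product must be 1, so the missing rate is 1 / 0.9088816896 ≈ 1.100253.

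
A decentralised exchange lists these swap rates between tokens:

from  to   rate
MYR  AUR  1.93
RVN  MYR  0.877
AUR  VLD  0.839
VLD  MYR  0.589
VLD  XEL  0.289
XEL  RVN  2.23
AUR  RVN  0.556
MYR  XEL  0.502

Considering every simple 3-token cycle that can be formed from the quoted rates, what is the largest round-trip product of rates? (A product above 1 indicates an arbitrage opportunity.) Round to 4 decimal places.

0.9818

XEL→RVN→MYR→XEL: 2.23 × 0.877 × 0.502 = 0.98177
AUR→VLD→MYR→AUR: 0.839 × 0.589 × 1.93 = 0.95375
AUR→RVN→MYR→AUR: 0.556 × 0.877 × 1.93 = 0.94109
Maximum is XEL→RVN→MYR→XEL at 0.9818; no arbitrage — every cycle loses value.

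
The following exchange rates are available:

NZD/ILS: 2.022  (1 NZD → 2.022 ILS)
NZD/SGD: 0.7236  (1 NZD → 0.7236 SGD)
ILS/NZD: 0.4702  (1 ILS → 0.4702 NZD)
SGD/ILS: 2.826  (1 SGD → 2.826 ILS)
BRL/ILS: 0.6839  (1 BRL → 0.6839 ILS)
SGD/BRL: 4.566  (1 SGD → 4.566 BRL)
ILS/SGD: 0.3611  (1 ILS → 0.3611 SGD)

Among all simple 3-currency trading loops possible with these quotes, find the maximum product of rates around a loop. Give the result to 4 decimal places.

SGD→BRL→ILS→SGD: 4.566 × 0.6839 × 0.3611 = 1.12760
SGD→ILS→NZD→SGD: 2.826 × 0.4702 × 0.7236 = 0.96151
Maximum is SGD→BRL→ILS→SGD at 1.1276; arbitrage exists.

1.1276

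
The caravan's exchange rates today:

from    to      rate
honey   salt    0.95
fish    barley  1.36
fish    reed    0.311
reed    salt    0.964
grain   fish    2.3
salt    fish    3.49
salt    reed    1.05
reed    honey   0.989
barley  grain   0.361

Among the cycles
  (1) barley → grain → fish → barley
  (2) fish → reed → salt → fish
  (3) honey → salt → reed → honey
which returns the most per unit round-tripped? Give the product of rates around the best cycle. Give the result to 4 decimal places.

(1) 0.361 × 2.3 × 1.36 = 1.12921
(2) 0.311 × 0.964 × 3.49 = 1.04632
(3) 0.95 × 1.05 × 0.989 = 0.98653
Highest is cycle (1) at 1.1292 (>1, arbitrage).

1.1292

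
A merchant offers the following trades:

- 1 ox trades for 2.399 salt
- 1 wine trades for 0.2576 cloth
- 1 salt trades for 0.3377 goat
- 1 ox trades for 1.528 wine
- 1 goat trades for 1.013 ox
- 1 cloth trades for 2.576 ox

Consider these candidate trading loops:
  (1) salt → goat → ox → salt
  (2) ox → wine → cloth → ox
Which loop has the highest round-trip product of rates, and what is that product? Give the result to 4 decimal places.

(1) 0.3377 × 1.013 × 2.399 = 0.82067
(2) 1.528 × 0.2576 × 2.576 = 1.01395
Highest is cycle (2) at 1.0139 (>1, arbitrage).

1.0139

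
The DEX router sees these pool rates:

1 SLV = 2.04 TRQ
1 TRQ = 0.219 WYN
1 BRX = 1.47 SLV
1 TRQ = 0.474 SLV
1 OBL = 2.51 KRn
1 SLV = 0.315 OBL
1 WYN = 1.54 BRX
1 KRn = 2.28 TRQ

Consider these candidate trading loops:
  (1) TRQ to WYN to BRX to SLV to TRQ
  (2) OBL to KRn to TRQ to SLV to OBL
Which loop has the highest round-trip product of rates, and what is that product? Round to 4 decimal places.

(1) 0.219 × 1.54 × 1.47 × 2.04 = 1.01138
(2) 2.51 × 2.28 × 0.474 × 0.315 = 0.85447
Highest is cycle (1) at 1.0114 (>1, arbitrage).

1.0114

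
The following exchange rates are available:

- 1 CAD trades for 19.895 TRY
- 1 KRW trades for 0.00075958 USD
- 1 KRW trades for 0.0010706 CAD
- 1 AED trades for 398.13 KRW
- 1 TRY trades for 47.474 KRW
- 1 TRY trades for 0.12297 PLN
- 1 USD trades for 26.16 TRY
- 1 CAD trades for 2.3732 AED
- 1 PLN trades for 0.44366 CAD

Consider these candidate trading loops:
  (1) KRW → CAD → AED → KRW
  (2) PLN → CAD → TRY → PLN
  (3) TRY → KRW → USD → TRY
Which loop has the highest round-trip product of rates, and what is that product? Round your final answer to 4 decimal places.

1.0854

(1) 0.0010706 × 2.3732 × 398.13 = 1.01155
(2) 0.44366 × 19.895 × 0.12297 = 1.08541
(3) 47.474 × 0.00075958 × 26.16 = 0.94334
Highest is cycle (2) at 1.0854 (>1, arbitrage).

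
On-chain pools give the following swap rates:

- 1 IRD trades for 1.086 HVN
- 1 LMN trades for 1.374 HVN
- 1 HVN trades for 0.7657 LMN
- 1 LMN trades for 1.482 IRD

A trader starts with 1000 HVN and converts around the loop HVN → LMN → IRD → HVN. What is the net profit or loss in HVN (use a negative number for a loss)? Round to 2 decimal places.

232.36

1000 HVN × 0.7657 = 765.7 LMN
765.7 LMN × 1.482 = 1134.7674 IRD
1134.7674 IRD × 1.086 = 1232.3573964 HVN
Net change: 1232.3573964 − 1000 = 232.3573964 HVN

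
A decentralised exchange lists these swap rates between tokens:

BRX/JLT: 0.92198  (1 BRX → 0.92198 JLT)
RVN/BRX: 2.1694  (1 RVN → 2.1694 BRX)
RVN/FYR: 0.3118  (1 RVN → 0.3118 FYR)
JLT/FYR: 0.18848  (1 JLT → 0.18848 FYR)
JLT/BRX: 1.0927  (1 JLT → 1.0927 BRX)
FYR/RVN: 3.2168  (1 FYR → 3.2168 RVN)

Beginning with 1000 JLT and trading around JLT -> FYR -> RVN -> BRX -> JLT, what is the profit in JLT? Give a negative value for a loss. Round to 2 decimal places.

212.69

1000 JLT × 0.18848 = 188.48 FYR
188.48 FYR × 3.2168 = 606.302464 RVN
606.302464 RVN × 2.1694 = 1315.3125654016 BRX
1315.3125654016 BRX × 0.92198 = 1212.691879048967168 JLT
Net change: 1212.691879048967168 − 1000 = 212.691879048967168 JLT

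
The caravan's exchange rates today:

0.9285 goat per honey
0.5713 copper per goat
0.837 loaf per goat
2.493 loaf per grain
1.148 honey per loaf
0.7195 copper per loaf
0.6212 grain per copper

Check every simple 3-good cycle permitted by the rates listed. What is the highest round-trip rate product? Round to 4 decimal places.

1.1143

grain→loaf→copper→grain: 2.493 × 0.7195 × 0.6212 = 1.11425
honey→goat→loaf→honey: 0.9285 × 0.837 × 1.148 = 0.89217
Maximum is grain→loaf→copper→grain at 1.1143; arbitrage exists.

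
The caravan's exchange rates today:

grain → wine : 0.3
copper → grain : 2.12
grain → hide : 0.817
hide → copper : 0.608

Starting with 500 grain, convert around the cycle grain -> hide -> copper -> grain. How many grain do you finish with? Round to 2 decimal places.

526.54

500 grain × 0.817 = 408.5 hide
408.5 hide × 0.608 = 248.368 copper
248.368 copper × 2.12 = 526.54016 grain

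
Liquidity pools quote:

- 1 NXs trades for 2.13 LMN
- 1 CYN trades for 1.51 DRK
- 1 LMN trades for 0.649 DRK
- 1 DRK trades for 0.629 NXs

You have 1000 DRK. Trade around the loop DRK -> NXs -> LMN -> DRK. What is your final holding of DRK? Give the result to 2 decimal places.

869.51

1000 DRK × 0.629 = 629 NXs
629 NXs × 2.13 = 1339.77 LMN
1339.77 LMN × 0.649 = 869.51073 DRK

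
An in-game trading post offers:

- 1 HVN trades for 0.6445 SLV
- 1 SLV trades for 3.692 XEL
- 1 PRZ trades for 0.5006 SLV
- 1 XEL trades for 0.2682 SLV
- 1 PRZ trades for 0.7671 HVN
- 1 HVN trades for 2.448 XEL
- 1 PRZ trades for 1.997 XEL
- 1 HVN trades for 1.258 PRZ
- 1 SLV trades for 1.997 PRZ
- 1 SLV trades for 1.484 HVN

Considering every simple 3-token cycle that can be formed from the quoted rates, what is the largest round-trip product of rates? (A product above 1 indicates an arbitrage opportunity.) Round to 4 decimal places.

XEL→SLV→PRZ→XEL: 0.2682 × 1.997 × 1.997 = 1.06958
SLV→PRZ→HVN→SLV: 1.997 × 0.7671 × 0.6445 = 0.98731
XEL→SLV→HVN→XEL: 0.2682 × 1.484 × 2.448 = 0.97433
SLV→HVN→PRZ→SLV: 1.484 × 1.258 × 0.5006 = 0.93456
Maximum is XEL→SLV→PRZ→XEL at 1.0696; arbitrage exists.

1.0696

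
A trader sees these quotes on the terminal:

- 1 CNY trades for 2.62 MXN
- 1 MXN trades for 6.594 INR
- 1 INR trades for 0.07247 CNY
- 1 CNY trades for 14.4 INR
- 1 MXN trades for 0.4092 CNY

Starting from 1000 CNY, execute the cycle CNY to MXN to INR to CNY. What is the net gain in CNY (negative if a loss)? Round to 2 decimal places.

252.01

1000 CNY × 2.62 = 2620 MXN
2620 MXN × 6.594 = 17276.28 INR
17276.28 INR × 0.07247 = 1252.0120116 CNY
Net change: 1252.0120116 − 1000 = 252.0120116 CNY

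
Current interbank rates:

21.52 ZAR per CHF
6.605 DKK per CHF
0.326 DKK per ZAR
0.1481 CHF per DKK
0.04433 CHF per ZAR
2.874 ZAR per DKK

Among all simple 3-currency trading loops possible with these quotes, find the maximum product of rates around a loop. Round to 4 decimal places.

1.0390

ZAR→DKK→CHF→ZAR: 0.326 × 0.1481 × 21.52 = 1.03900
ZAR→CHF→DKK→ZAR: 0.04433 × 6.605 × 2.874 = 0.84151
Maximum is ZAR→DKK→CHF→ZAR at 1.0390; arbitrage exists.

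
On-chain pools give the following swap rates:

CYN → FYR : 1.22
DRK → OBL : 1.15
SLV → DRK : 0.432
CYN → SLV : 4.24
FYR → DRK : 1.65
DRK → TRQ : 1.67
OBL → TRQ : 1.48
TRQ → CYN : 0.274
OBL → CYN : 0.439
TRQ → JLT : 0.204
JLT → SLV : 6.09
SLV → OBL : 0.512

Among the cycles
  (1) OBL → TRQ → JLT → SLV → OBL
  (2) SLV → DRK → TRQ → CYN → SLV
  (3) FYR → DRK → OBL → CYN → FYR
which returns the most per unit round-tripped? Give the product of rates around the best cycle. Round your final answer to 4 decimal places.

(1) 1.48 × 0.204 × 6.09 × 0.512 = 0.94141
(2) 0.432 × 1.67 × 0.274 × 4.24 = 0.83814
(3) 1.65 × 1.15 × 0.439 × 1.22 = 1.01626
Highest is cycle (3) at 1.0163 (>1, arbitrage).

1.0163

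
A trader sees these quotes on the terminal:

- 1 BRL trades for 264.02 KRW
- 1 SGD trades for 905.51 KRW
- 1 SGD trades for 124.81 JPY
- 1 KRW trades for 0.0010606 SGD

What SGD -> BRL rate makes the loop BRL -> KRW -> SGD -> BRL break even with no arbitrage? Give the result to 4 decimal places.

3.5712

Known legs of the cycle: 264.02 × 0.0010606 = 0.280019612
For no arbitrage the full-cycle product must be 1, so the missing rate is 1 / 0.280019612 ≈ 3.571178.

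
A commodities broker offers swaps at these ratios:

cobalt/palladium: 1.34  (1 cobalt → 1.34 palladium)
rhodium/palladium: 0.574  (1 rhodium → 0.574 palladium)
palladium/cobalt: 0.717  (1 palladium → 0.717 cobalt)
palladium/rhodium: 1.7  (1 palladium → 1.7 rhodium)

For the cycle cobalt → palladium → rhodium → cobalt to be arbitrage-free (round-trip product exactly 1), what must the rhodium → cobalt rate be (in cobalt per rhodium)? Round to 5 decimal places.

0.43898

Known legs of the cycle: 1.34 × 1.7 = 2.278
For no arbitrage the full-cycle product must be 1, so the missing rate is 1 / 2.278 ≈ 0.4389816.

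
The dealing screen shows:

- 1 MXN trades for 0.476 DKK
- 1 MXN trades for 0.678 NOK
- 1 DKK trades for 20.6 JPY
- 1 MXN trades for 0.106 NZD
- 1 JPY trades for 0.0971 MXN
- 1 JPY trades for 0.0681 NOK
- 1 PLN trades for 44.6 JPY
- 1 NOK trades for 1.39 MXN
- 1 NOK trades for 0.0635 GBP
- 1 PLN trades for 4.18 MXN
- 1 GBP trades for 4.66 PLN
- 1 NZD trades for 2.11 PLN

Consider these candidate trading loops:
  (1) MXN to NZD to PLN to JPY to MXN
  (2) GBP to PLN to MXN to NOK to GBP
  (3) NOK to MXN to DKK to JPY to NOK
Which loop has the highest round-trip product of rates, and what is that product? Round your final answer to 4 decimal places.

(1) 0.106 × 2.11 × 44.6 × 0.0971 = 0.96860
(2) 4.66 × 4.18 × 0.678 × 0.0635 = 0.83862
(3) 1.39 × 0.476 × 20.6 × 0.0681 = 0.92819
Highest is cycle (1) at 0.9686 (≤1, no arbitrage).

0.9686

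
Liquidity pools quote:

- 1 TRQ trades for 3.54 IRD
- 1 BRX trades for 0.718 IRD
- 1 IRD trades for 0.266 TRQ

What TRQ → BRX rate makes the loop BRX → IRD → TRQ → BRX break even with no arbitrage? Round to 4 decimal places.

5.2359

Known legs of the cycle: 0.718 × 0.266 = 0.190988
For no arbitrage the full-cycle product must be 1, so the missing rate is 1 / 0.190988 ≈ 5.235931.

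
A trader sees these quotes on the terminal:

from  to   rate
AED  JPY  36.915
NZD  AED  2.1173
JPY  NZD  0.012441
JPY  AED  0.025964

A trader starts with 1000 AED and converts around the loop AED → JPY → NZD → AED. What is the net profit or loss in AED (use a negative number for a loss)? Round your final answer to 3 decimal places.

1000 AED × 36.915 = 36915 JPY
36915 JPY × 0.012441 = 459.259515 NZD
459.259515 NZD × 2.1173 = 972.3901711095 AED
Net change: 972.3901711095 − 1000 = -27.6098288905 AED

-27.610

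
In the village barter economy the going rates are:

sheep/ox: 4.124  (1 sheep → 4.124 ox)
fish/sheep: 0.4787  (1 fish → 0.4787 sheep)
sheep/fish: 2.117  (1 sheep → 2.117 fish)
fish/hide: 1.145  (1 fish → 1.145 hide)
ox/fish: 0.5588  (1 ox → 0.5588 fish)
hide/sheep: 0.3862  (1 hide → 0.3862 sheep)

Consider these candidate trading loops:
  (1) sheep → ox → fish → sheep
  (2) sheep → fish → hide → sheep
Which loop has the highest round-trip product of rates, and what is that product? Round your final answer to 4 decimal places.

1.1032

(1) 4.124 × 0.5588 × 0.4787 = 1.10316
(2) 2.117 × 1.145 × 0.3862 = 0.93614
Highest is cycle (1) at 1.1032 (>1, arbitrage).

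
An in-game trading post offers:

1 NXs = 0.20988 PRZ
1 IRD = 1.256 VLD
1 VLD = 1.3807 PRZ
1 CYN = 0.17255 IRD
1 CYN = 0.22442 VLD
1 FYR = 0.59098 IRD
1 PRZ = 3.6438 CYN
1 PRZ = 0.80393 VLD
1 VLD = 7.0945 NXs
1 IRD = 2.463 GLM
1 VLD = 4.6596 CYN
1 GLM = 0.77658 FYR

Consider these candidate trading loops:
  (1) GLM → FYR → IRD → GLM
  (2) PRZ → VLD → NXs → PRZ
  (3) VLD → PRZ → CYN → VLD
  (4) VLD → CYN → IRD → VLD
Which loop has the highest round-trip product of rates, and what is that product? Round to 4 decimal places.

(1) 0.77658 × 0.59098 × 2.463 = 1.13038
(2) 0.80393 × 7.0945 × 0.20988 = 1.19705
(3) 1.3807 × 3.6438 × 0.22442 = 1.12906
(4) 4.6596 × 0.17255 × 1.256 = 1.00984
Highest is cycle (2) at 1.1970 (>1, arbitrage).

1.1970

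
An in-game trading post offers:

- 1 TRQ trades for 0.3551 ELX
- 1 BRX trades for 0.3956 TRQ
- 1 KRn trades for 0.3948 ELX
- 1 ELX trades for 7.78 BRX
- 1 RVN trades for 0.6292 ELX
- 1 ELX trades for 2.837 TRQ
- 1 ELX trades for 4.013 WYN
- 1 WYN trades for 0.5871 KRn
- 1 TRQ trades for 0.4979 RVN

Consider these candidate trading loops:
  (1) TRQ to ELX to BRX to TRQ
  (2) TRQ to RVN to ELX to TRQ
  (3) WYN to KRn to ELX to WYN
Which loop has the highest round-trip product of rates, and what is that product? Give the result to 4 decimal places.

1.0929

(1) 0.3551 × 7.78 × 0.3956 = 1.09292
(2) 0.4979 × 0.6292 × 2.837 = 0.88877
(3) 0.5871 × 0.3948 × 4.013 = 0.93016
Highest is cycle (1) at 1.0929 (>1, arbitrage).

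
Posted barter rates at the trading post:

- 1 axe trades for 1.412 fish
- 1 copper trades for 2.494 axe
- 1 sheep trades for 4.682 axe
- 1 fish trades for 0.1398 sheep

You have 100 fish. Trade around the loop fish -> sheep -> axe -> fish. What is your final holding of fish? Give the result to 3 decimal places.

100 fish × 0.1398 = 13.98 sheep
13.98 sheep × 4.682 = 65.45436 axe
65.45436 axe × 1.412 = 92.42155632 fish

92.422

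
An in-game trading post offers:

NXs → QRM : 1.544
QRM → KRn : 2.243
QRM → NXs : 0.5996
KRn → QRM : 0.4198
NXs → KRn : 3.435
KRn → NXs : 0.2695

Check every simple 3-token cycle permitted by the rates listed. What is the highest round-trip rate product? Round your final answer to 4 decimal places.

NXs→QRM→KRn→NXs: 1.544 × 2.243 × 0.2695 = 0.93333
NXs→KRn→QRM→NXs: 3.435 × 0.4198 × 0.5996 = 0.86463
Maximum is NXs→QRM→KRn→NXs at 0.9333; no arbitrage — every cycle loses value.

0.9333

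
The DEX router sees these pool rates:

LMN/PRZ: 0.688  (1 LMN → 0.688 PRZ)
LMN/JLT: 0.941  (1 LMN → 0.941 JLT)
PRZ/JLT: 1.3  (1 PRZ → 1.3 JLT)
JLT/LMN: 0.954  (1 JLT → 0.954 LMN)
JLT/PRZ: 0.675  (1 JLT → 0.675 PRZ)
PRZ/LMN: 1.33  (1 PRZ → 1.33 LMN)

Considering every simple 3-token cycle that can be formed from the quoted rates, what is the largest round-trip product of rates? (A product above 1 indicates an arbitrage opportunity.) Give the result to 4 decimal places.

PRZ→JLT→LMN→PRZ: 1.3 × 0.954 × 0.688 = 0.85326
PRZ→LMN→JLT→PRZ: 1.33 × 0.941 × 0.675 = 0.84478
Maximum is PRZ→JLT→LMN→PRZ at 0.8533; no arbitrage — every cycle loses value.

0.8533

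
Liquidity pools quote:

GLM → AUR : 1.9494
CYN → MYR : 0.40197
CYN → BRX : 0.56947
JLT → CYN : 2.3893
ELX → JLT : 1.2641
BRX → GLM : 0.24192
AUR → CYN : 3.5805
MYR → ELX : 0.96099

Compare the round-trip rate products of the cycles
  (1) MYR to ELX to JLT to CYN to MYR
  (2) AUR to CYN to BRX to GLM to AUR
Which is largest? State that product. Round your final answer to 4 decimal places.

1.1667

(1) 0.96099 × 1.2641 × 2.3893 × 0.40197 = 1.16671
(2) 3.5805 × 0.56947 × 0.24192 × 1.9494 = 0.96158
Highest is cycle (1) at 1.1667 (>1, arbitrage).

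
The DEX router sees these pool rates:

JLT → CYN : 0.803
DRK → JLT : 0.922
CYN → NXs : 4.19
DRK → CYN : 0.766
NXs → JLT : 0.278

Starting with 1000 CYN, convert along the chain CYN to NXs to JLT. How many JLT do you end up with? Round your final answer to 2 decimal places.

1000 CYN × 4.19 = 4190 NXs
4190 NXs × 0.278 = 1164.82 JLT

1164.82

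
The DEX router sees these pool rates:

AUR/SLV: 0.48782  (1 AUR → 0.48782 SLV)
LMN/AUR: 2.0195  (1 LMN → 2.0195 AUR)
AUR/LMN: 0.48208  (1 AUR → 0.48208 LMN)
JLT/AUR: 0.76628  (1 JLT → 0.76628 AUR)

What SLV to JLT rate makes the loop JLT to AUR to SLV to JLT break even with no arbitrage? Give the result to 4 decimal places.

Known legs of the cycle: 0.76628 × 0.48782 = 0.3738067096
For no arbitrage the full-cycle product must be 1, so the missing rate is 1 / 0.3738067096 ≈ 2.675179.

2.6752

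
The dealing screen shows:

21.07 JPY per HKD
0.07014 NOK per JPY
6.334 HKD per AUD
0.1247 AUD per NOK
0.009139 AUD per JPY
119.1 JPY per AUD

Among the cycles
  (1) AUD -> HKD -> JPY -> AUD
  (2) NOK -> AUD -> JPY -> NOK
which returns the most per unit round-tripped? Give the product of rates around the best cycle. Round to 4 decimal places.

(1) 6.334 × 21.07 × 0.009139 = 1.21967
(2) 0.1247 × 119.1 × 0.07014 = 1.04170
Highest is cycle (1) at 1.2197 (>1, arbitrage).

1.2197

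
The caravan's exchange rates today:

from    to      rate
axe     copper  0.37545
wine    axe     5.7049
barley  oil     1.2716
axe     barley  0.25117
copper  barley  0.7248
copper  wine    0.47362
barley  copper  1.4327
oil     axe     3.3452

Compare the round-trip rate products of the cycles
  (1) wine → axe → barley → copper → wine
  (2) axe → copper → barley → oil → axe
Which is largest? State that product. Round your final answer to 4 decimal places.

(1) 5.7049 × 0.25117 × 1.4327 × 0.47362 = 0.97230
(2) 0.37545 × 0.7248 × 1.2716 × 3.3452 = 1.15756
Highest is cycle (2) at 1.1576 (>1, arbitrage).

1.1576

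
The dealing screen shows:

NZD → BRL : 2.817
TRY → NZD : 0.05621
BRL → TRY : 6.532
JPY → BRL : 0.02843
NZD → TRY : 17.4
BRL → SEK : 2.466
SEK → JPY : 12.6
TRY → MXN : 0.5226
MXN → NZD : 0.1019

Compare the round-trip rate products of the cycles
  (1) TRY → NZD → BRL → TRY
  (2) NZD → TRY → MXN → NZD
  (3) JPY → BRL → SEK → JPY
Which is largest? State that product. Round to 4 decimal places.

(1) 0.05621 × 2.817 × 6.532 = 1.03430
(2) 17.4 × 0.5226 × 0.1019 = 0.92660
(3) 0.02843 × 2.466 × 12.6 = 0.88337
Highest is cycle (1) at 1.0343 (>1, arbitrage).

1.0343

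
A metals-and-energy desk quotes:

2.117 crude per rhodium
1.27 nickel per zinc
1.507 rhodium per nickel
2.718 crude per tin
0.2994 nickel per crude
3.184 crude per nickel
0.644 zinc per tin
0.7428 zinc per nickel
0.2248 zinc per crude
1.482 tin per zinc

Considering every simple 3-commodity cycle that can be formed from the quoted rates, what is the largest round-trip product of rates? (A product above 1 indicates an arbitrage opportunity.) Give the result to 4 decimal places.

rhodium→crude→nickel→rhodium: 2.117 × 0.2994 × 1.507 = 0.95518
zinc→nickel→crude→zinc: 1.27 × 3.184 × 0.2248 = 0.90902
tin→crude→zinc→tin: 2.718 × 0.2248 × 1.482 = 0.90551
Maximum is rhodium→crude→nickel→rhodium at 0.9552; no arbitrage — every cycle loses value.

0.9552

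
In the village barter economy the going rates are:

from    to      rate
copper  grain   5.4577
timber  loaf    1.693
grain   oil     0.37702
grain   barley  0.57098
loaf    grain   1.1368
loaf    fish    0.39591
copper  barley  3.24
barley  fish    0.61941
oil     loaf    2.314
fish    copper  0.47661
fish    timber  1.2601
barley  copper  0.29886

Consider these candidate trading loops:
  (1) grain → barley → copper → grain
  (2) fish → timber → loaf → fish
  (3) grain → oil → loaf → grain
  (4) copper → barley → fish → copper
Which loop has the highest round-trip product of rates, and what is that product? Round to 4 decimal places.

(1) 0.57098 × 0.29886 × 5.4577 = 0.93132
(2) 1.2601 × 1.693 × 0.39591 = 0.84461
(3) 0.37702 × 2.314 × 1.1368 = 0.99177
(4) 3.24 × 0.61941 × 0.47661 = 0.95650
Highest is cycle (3) at 0.9918 (≤1, no arbitrage).

0.9918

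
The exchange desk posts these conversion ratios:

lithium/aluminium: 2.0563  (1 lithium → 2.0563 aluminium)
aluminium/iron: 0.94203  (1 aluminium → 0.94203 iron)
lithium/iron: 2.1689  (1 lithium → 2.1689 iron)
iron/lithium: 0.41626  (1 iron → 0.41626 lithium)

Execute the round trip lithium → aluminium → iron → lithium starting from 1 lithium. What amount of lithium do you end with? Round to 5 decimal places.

1 lithium × 2.0563 = 2.0563 aluminium
2.0563 aluminium × 0.94203 = 1.937096289 iron
1.937096289 iron × 0.41626 = 0.80633570125914 lithium

0.80634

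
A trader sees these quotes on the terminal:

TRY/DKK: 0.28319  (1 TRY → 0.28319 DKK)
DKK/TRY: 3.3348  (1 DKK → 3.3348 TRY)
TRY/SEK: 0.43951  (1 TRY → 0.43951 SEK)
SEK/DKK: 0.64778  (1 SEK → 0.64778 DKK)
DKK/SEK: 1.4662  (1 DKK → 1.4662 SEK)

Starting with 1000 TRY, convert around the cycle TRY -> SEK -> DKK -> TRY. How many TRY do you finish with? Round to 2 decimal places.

949.44

1000 TRY × 0.43951 = 439.51 SEK
439.51 SEK × 0.64778 = 284.7057878 DKK
284.7057878 DKK × 3.3348 = 949.43686115544 TRY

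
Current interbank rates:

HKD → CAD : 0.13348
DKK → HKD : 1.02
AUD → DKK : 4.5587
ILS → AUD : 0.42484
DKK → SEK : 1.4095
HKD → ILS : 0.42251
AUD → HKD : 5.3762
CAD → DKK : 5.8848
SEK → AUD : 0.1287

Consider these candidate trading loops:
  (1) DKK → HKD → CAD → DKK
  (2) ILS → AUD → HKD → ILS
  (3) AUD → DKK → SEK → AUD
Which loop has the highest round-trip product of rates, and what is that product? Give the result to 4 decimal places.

(1) 1.02 × 0.13348 × 5.8848 = 0.80121
(2) 0.42484 × 5.3762 × 0.42251 = 0.96502
(3) 4.5587 × 1.4095 × 0.1287 = 0.82696
Highest is cycle (2) at 0.9650 (≤1, no arbitrage).

0.9650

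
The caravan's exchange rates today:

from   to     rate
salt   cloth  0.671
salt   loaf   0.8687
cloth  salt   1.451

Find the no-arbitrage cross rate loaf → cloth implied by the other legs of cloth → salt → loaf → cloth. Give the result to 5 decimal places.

0.79335

Known legs of the cycle: 1.451 × 0.8687 = 1.2604837
For no arbitrage the full-cycle product must be 1, so the missing rate is 1 / 1.2604837 ≈ 0.7933462.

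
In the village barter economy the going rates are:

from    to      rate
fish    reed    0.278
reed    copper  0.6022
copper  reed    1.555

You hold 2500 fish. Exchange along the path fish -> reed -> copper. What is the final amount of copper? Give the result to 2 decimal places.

2500 fish × 0.278 = 695 reed
695 reed × 0.6022 = 418.529 copper

418.53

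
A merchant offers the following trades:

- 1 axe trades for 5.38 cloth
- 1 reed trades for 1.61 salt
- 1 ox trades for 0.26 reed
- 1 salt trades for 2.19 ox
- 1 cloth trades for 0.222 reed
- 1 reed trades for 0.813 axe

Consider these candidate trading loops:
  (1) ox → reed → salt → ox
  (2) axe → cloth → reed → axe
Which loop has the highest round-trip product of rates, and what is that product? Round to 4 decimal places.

0.9710

(1) 0.26 × 1.61 × 2.19 = 0.91673
(2) 5.38 × 0.222 × 0.813 = 0.97101
Highest is cycle (2) at 0.9710 (≤1, no arbitrage).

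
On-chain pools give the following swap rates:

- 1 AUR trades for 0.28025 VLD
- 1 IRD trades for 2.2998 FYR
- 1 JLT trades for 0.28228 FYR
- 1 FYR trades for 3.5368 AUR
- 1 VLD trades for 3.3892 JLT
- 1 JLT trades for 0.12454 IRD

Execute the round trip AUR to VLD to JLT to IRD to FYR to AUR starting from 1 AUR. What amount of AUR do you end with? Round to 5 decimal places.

0.96217

1 AUR × 0.28025 = 0.28025 VLD
0.28025 VLD × 3.3892 = 0.9498233 JLT
0.9498233 JLT × 0.12454 = 0.118290993782 IRD
0.118290993782 IRD × 2.2998 = 0.2720456274998436 FYR
0.2720456274998436 FYR × 3.5368 = 0.96217097534144684448 AUR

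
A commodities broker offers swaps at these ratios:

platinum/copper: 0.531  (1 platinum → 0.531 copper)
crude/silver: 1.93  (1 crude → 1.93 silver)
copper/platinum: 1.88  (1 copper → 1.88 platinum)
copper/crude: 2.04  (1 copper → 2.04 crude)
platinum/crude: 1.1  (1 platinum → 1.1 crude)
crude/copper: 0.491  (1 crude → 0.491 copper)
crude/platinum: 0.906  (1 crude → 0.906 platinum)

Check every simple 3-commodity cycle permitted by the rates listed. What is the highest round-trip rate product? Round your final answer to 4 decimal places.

platinum→crude→copper→platinum: 1.1 × 0.491 × 1.88 = 1.01539
platinum→copper→crude→platinum: 0.531 × 2.04 × 0.906 = 0.98142
Maximum is platinum→crude→copper→platinum at 1.0154; arbitrage exists.

1.0154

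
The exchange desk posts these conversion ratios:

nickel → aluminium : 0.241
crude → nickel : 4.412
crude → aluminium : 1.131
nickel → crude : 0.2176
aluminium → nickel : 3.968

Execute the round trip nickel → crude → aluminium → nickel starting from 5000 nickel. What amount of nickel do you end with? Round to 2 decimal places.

5000 nickel × 0.2176 = 1088 crude
1088 crude × 1.131 = 1230.528 aluminium
1230.528 aluminium × 3.968 = 4882.735104 nickel

4882.74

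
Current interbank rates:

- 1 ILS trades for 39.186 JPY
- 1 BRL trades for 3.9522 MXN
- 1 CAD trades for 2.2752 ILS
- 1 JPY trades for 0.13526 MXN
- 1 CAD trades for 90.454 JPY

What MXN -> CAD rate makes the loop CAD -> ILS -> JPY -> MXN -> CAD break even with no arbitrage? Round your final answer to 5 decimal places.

0.08292

Known legs of the cycle: 2.2752 × 39.186 × 0.13526 = 12.059238828672
For no arbitrage the full-cycle product must be 1, so the missing rate is 1 / 12.059238828672 ≈ 0.0829240.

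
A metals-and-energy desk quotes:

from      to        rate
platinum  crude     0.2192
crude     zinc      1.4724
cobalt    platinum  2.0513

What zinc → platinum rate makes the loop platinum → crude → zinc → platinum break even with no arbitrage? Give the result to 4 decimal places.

3.0984

Known legs of the cycle: 0.2192 × 1.4724 = 0.32275008
For no arbitrage the full-cycle product must be 1, so the missing rate is 1 / 0.32275008 ≈ 3.098373.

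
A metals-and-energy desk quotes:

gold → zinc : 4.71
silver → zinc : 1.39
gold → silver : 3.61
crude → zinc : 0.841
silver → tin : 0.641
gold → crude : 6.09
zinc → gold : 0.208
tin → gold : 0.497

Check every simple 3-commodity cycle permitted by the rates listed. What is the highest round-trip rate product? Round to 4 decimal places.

1.1501

tin→gold→silver→tin: 0.497 × 3.61 × 0.641 = 1.15006
crude→zinc→gold→crude: 0.841 × 0.208 × 6.09 = 1.06531
gold→silver→zinc→gold: 3.61 × 1.39 × 0.208 = 1.04372
Maximum is tin→gold→silver→tin at 1.1501; arbitrage exists.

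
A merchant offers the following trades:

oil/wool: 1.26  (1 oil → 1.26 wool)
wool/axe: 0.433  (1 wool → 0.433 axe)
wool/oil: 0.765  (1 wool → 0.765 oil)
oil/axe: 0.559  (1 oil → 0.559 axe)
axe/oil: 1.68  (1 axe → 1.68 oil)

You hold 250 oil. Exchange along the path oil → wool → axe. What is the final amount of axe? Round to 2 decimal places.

250 oil × 1.26 = 315 wool
315 wool × 0.433 = 136.395 axe

136.40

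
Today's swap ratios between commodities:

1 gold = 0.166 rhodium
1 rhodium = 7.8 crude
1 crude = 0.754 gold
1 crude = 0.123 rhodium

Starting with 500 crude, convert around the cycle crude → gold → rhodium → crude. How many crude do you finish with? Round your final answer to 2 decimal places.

500 crude × 0.754 = 377 gold
377 gold × 0.166 = 62.582 rhodium
62.582 rhodium × 7.8 = 488.1396 crude

488.14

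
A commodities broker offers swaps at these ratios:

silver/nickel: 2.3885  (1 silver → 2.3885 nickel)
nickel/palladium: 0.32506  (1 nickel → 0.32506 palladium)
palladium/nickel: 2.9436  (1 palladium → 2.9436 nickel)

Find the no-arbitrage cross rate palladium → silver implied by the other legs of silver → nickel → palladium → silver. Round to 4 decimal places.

Known legs of the cycle: 2.3885 × 0.32506 = 0.77640581
For no arbitrage the full-cycle product must be 1, so the missing rate is 1 / 0.77640581 ≈ 1.287986.

1.2880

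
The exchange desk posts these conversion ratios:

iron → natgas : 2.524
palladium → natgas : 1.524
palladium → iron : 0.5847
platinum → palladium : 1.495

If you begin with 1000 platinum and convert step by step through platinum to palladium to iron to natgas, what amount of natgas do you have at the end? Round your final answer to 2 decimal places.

2206.30

1000 platinum × 1.495 = 1495 palladium
1495 palladium × 0.5847 = 874.1265 iron
874.1265 iron × 2.524 = 2206.295286 natgas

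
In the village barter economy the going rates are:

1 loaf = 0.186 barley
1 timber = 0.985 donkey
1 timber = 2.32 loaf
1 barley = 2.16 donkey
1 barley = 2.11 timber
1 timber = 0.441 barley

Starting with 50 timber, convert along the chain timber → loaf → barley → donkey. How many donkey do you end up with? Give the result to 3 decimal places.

50 timber × 2.32 = 116 loaf
116 loaf × 0.186 = 21.576 barley
21.576 barley × 2.16 = 46.60416 donkey

46.604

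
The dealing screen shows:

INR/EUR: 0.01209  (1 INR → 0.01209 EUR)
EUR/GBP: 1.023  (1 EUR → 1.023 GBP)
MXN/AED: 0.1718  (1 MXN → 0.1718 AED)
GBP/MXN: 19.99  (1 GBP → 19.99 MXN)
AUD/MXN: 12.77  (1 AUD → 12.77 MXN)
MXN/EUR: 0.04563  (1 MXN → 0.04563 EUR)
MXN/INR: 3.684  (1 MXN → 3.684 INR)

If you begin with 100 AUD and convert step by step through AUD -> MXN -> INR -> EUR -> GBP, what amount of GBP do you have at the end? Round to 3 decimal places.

100 AUD × 12.77 = 1277 MXN
1277 MXN × 3.684 = 4704.468 INR
4704.468 INR × 0.01209 = 56.87701812 EUR
56.87701812 EUR × 1.023 = 58.18518953676 GBP

58.185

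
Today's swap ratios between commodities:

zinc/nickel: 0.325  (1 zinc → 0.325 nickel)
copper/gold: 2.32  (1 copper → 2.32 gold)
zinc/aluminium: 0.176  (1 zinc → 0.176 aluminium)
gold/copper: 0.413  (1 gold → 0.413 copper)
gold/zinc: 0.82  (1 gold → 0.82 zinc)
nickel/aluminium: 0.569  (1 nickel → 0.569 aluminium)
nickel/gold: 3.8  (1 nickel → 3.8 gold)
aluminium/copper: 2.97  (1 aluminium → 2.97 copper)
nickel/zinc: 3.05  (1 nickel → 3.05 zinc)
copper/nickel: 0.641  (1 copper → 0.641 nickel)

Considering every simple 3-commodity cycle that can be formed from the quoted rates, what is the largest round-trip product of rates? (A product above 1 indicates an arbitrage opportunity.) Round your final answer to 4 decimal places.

nickel→aluminium→copper→nickel: 0.569 × 2.97 × 0.641 = 1.08325
nickel→gold→zinc→nickel: 3.8 × 0.82 × 0.325 = 1.01270
nickel→gold→copper→nickel: 3.8 × 0.413 × 0.641 = 1.00599
Maximum is nickel→aluminium→copper→nickel at 1.0832; arbitrage exists.

1.0832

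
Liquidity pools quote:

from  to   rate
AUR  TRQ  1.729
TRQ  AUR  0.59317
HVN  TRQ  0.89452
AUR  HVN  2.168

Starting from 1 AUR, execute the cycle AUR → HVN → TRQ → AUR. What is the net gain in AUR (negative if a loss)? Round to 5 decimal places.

0.15035

1 AUR × 2.168 = 2.168 HVN
2.168 HVN × 0.89452 = 1.93931936 TRQ
1.93931936 TRQ × 0.59317 = 1.1503460647712 AUR
Net change: 1.1503460647712 − 1 = 0.1503460647712 AUR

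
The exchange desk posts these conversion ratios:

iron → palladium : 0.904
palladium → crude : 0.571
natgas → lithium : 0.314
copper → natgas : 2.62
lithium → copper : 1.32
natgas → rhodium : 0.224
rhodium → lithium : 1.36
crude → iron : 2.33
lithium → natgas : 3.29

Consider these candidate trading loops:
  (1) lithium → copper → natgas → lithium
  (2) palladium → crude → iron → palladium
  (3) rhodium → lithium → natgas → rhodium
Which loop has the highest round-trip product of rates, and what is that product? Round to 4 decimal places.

1.2027

(1) 1.32 × 2.62 × 0.314 = 1.08594
(2) 0.571 × 2.33 × 0.904 = 1.20271
(3) 1.36 × 3.29 × 0.224 = 1.00227
Highest is cycle (2) at 1.2027 (>1, arbitrage).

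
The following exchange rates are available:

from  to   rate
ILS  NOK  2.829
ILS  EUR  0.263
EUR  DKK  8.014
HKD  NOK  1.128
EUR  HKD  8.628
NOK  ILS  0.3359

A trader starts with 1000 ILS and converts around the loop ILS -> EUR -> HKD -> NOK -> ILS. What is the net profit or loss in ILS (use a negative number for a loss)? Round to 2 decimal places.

-140.22

1000 ILS × 0.263 = 263 EUR
263 EUR × 8.628 = 2269.164 HKD
2269.164 HKD × 1.128 = 2559.616992 NOK
2559.616992 NOK × 0.3359 = 859.7753476128 ILS
Net change: 859.7753476128 − 1000 = -140.2246523872 ILS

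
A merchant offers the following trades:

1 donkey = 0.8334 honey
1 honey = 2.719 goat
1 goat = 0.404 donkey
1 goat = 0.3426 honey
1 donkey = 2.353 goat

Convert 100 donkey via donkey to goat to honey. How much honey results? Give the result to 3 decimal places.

80.614

100 donkey × 2.353 = 235.3 goat
235.3 goat × 0.3426 = 80.61378 honey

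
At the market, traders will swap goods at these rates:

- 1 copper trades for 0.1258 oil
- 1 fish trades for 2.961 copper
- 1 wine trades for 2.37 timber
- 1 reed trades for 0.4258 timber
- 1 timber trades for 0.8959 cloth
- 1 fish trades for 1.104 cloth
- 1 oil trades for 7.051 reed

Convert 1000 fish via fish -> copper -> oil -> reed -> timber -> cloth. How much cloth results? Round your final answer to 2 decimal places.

1001.92

1000 fish × 2.961 = 2961 copper
2961 copper × 0.1258 = 372.4938 oil
372.4938 oil × 7.051 = 2626.4537838 reed
2626.4537838 reed × 0.4258 = 1118.34402114204 timber
1118.34402114204 timber × 0.8959 = 1001.924408541153636 cloth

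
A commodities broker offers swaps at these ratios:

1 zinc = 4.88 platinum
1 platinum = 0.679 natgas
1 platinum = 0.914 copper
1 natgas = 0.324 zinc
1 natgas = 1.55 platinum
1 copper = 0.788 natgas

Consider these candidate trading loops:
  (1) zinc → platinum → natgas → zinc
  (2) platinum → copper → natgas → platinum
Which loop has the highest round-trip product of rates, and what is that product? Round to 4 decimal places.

1.1164

(1) 4.88 × 0.679 × 0.324 = 1.07358
(2) 0.914 × 0.788 × 1.55 = 1.11636
Highest is cycle (2) at 1.1164 (>1, arbitrage).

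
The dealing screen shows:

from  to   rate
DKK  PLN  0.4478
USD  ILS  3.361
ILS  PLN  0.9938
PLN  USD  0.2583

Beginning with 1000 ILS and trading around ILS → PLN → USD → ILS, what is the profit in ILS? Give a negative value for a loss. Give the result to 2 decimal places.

1000 ILS × 0.9938 = 993.8 PLN
993.8 PLN × 0.2583 = 256.69854 USD
256.69854 USD × 3.361 = 862.76379294 ILS
Net change: 862.76379294 − 1000 = -137.23620706 ILS

-137.24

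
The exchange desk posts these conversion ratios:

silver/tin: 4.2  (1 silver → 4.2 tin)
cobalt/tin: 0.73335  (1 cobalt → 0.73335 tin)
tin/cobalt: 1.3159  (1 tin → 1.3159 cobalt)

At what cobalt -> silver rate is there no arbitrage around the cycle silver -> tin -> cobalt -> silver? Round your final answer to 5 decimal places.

0.18094

Known legs of the cycle: 4.2 × 1.3159 = 5.52678
For no arbitrage the full-cycle product must be 1, so the missing rate is 1 / 5.52678 ≈ 0.1809372.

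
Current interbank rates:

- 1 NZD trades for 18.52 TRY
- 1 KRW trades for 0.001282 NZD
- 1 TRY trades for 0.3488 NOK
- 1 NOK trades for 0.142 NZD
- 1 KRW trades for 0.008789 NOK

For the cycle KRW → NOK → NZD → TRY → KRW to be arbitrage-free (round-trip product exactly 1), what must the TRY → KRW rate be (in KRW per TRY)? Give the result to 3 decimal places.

43.264

Known legs of the cycle: 0.008789 × 0.142 × 18.52 = 0.02311366376
For no arbitrage the full-cycle product must be 1, so the missing rate is 1 / 0.02311366376 ≈ 43.26445.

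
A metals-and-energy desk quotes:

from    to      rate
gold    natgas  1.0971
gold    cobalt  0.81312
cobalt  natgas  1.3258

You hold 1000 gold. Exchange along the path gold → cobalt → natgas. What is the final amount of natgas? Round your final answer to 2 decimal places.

1000 gold × 0.81312 = 813.12 cobalt
813.12 cobalt × 1.3258 = 1078.034496 natgas

1078.03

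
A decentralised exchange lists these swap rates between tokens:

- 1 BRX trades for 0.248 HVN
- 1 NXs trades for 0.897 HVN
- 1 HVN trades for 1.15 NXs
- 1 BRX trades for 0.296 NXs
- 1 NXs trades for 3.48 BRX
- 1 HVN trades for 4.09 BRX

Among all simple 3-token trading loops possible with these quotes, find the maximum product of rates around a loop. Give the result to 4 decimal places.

HVN→BRX→NXs→HVN: 4.09 × 0.296 × 0.897 = 1.08594
HVN→NXs→BRX→HVN: 1.15 × 3.48 × 0.248 = 0.99250
Maximum is HVN→BRX→NXs→HVN at 1.0859; arbitrage exists.

1.0859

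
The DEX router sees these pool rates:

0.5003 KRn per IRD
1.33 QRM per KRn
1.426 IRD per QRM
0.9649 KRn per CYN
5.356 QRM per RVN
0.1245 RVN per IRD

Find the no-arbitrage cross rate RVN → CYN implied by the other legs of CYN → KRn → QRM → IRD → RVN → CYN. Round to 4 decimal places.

Known legs of the cycle: 0.9649 × 1.33 × 1.426 × 0.1245 = 0.227836250229
For no arbitrage the full-cycle product must be 1, so the missing rate is 1 / 0.227836250229 ≈ 4.389117.

4.3891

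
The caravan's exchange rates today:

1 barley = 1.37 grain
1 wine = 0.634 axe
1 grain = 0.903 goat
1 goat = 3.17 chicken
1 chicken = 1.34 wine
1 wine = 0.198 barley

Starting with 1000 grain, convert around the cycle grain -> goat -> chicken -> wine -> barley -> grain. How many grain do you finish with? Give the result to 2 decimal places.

1040.49

1000 grain × 0.903 = 903 goat
903 goat × 3.17 = 2862.51 chicken
2862.51 chicken × 1.34 = 3835.7634 wine
3835.7634 wine × 0.198 = 759.4811532 barley
759.4811532 barley × 1.37 = 1040.489179884 grain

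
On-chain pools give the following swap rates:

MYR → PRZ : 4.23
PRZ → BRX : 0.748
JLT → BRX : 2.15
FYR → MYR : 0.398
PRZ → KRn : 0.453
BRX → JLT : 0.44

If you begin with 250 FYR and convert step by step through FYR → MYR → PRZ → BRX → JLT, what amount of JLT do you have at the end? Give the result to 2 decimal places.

138.52

250 FYR × 0.398 = 99.5 MYR
99.5 MYR × 4.23 = 420.885 PRZ
420.885 PRZ × 0.748 = 314.82198 BRX
314.82198 BRX × 0.44 = 138.5216712 JLT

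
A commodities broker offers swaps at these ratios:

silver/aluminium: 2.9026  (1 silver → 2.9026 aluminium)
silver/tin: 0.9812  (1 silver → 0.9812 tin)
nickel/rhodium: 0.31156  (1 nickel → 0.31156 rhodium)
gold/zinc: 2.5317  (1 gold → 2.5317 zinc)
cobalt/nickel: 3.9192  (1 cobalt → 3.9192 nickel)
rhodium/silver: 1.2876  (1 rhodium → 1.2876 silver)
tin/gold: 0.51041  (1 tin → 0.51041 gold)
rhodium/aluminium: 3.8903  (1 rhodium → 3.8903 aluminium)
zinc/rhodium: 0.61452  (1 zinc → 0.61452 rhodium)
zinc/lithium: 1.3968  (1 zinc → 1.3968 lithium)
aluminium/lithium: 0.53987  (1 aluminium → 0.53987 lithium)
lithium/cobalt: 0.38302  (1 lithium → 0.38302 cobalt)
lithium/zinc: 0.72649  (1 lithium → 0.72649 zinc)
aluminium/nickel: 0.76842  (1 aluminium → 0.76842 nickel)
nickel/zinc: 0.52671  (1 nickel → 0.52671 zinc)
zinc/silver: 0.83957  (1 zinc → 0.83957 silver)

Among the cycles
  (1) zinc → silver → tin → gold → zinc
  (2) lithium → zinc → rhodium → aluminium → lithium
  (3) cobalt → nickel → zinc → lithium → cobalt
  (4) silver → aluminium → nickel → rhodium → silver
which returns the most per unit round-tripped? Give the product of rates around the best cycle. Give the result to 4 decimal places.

1.1044

(1) 0.83957 × 0.9812 × 0.51041 × 2.5317 = 1.06450
(2) 0.72649 × 0.61452 × 3.8903 × 0.53987 = 0.93764
(3) 3.9192 × 0.52671 × 1.3968 × 0.38302 = 1.10440
(4) 2.9026 × 0.76842 × 0.31156 × 1.2876 = 0.89476
Highest is cycle (3) at 1.1044 (>1, arbitrage).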